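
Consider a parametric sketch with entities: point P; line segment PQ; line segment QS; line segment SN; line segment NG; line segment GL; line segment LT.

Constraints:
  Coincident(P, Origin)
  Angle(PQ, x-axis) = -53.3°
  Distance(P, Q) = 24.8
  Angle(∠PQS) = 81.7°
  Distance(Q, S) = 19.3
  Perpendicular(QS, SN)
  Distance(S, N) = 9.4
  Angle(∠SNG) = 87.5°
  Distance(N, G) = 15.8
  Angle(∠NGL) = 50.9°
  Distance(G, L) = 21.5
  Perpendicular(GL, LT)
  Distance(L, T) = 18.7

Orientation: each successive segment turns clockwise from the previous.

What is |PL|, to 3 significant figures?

34.9

P is at the origin; PQ runs at -53.3° with length 24.8, so Q = (14.8, -19.9). ∠PQS = 81.7° gives QS at -152° from the x-axis; with |QS| = 19.3, S = (-2.16, -29.1). QS is perpendicular to SN, so SN runs at 118°; with |SN| = 9.4, N = (-6.63, -20.8). ∠SNG = 87.5° gives NG at 25.9° from the x-axis; with |NG| = 15.8, G = (7.59, -13.9). ∠NGL = 50.9° gives GL at -103° from the x-axis; with |GL| = 21.5, L = (2.68, -34.8). Then |PL| = |L − P| = 34.9.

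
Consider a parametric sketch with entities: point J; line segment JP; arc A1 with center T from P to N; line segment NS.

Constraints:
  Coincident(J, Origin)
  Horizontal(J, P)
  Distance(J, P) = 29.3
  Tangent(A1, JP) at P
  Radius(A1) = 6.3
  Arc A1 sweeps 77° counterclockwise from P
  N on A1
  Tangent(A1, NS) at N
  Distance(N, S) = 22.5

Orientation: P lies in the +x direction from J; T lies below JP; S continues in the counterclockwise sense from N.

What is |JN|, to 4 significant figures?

23.67

J is at the origin; JP is horizontal with |JP| = 29.3 and P on the +x side, so P = (29.30, 0.000). The tangent condition forces TP to be normal to JP, so T = P + (0, -6.3) = (29.30, -6.300). On A1, P sits at bearing 90° from T; a 77° counterclockwise sweep puts N at bearing 167°, so N = T + 6.3·(cos 167°, sin 167°) = (23.16, -4.883). Then |JN| = |N − J| = 23.67.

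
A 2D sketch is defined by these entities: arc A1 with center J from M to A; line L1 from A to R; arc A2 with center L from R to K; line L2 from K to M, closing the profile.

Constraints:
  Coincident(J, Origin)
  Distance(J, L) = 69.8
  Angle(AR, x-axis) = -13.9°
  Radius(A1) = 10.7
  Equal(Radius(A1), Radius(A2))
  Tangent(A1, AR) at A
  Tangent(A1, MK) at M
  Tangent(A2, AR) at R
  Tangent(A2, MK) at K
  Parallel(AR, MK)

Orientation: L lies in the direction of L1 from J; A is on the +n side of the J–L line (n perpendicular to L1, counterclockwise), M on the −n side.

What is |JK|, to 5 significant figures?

70.615

Tangency of A1 to both parallel lines with radius 10.7 puts A and M at J ± 10.7·n: A = (2.5704, 10.387), M = (-2.5704, -10.387). Equal radii place R and K the same way about L: R = L + 10.7·n = (70.326, -6.3813), K = L − 10.7·n = (65.186, -27.155). Then |JK| = |K − J| = 70.615.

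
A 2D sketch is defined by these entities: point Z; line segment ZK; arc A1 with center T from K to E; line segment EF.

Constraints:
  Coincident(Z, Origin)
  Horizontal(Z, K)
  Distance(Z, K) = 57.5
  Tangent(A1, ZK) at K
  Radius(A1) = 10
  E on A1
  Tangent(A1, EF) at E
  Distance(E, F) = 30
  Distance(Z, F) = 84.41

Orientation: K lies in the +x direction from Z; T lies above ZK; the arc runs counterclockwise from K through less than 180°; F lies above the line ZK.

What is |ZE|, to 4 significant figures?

67.28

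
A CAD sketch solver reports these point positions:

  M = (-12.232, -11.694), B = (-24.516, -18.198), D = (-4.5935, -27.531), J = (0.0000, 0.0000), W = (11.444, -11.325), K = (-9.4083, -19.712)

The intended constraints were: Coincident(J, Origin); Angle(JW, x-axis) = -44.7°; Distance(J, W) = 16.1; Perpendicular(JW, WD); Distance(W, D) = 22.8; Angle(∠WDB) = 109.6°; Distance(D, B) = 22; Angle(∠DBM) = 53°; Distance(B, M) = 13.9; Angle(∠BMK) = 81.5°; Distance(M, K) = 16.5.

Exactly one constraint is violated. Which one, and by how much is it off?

Distance(M, K) = 16.5 — off by 8.00.

J = (0.00, 0.00) ✓; JW at -44.70° ✓; |JW| = 16.10 ✓; ∠(JW, WD) = 90.00° ✓; |WD| = 22.80 ✓; ∠WDB = 109.6° ✓; |DB| = 22.00 ✓; ∠DBM = 53.00° ✓; |BM| = 13.90 ✓; ∠BMK = 81.50° ✓; |MK| = 8.501 ✗.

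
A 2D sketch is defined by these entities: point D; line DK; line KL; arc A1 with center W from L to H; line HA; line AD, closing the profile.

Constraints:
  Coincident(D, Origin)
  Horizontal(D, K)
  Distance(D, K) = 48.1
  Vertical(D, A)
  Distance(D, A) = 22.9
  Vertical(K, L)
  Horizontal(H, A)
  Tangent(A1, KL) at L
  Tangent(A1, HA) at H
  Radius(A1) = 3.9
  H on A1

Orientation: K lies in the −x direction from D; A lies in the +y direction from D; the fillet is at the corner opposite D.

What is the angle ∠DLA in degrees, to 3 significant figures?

26.2°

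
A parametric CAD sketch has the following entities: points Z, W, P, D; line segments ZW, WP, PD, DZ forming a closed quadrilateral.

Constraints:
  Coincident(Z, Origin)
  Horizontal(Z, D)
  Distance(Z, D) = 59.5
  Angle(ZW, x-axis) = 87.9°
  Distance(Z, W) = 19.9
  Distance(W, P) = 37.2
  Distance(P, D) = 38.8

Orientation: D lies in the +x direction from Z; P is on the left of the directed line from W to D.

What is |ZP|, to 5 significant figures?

47.699

Z is at the origin; Z and D share the same y with |ZD| = 59.5 and D in +x, so D = (59.5, 0). ZW runs at 87.9° with |ZW| = 19.9, so W = (0.72921, 19.887). P is determined by |WP| = 37.2 and |PD| = 38.8 together: it lies at the intersection of circle(W, 37.2) and circle(D, 38.8). With |WD| = 62.044, the foot of the radical line on WD is 30.042 from W and the perpendicular offset is √(37.2² − 30.042²) = 21.939. Taking the left-of-WD solution: P = (36.218, 31.039).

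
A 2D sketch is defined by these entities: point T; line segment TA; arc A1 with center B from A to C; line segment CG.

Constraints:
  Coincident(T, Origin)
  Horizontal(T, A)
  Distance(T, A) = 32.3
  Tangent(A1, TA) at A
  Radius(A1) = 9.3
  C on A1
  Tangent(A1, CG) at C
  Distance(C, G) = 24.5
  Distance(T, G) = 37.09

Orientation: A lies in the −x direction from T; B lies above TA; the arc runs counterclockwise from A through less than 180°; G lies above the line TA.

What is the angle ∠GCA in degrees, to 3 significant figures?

140°

Checks: T = (0.00, 0.00) ✓; |BC| = 9.300 ✓; ∠(BC, CG) = 90.00° ✓; |CG| = 24.50 ✓; |TG| = 37.09 ✓.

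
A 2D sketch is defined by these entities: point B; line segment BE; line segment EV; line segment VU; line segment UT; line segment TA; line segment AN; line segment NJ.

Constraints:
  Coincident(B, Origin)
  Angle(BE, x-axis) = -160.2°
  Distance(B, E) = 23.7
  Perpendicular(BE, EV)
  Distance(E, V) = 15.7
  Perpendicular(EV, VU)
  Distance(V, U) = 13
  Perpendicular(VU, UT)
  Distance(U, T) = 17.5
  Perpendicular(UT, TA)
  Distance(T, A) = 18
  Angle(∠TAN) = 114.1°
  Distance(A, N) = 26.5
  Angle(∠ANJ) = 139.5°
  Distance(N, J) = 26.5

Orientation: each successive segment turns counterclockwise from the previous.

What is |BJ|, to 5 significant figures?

57.554

∠TAN = 114.1° gives AN at -94.300° from the x-axis; with |AN| = 26.5, N = (-29.600, -34.454). ∠ANJ = 139.5° gives NJ at -53.800° from the x-axis; with |NJ| = 26.5, J = (-13.949, -55.838). Then |BJ| = |J − B| = 57.554.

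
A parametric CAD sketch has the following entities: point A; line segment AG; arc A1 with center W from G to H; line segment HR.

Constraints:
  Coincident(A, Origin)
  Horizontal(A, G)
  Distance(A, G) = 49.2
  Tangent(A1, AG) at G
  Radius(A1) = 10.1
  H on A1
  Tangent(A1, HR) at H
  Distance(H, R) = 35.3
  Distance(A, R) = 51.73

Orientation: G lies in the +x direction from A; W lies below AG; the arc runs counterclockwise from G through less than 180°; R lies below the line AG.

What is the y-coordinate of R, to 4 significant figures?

-41.74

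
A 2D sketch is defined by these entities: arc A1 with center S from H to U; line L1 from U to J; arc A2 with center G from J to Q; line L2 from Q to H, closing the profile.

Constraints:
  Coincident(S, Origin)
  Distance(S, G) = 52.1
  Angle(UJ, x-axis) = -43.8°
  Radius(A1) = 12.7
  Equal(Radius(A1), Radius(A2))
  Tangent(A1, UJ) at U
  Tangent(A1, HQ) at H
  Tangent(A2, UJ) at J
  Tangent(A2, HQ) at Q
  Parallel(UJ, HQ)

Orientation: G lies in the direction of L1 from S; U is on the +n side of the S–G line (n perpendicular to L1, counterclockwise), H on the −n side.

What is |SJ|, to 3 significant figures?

53.6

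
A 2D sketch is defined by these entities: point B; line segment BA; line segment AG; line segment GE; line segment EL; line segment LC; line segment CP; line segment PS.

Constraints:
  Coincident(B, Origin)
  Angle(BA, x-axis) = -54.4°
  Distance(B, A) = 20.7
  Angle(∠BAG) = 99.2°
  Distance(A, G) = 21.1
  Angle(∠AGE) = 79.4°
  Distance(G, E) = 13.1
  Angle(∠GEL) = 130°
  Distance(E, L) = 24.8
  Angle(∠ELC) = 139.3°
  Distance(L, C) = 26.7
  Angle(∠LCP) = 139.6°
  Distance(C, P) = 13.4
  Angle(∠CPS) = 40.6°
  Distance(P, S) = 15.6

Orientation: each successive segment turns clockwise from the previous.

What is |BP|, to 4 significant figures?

35.86

∠ELC = 139.3° gives LC at 33.50° from the x-axis; with |LC| = 26.7, C = (18.73, 17.74). ∠LCP = 139.6° gives CP at -6.900° from the x-axis; with |CP| = 13.4, P = (32.03, 16.13). Then |BP| = |P − B| = 35.86.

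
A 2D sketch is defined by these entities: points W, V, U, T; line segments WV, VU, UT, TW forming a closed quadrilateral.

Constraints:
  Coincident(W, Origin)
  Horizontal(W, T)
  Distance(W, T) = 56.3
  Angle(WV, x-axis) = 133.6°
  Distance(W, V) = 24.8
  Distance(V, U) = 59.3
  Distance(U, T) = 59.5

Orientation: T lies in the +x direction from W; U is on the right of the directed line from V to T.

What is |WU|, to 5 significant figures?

36.519

Checks: |VU| = 59.30 ✓; |UT| = 59.50 ✓.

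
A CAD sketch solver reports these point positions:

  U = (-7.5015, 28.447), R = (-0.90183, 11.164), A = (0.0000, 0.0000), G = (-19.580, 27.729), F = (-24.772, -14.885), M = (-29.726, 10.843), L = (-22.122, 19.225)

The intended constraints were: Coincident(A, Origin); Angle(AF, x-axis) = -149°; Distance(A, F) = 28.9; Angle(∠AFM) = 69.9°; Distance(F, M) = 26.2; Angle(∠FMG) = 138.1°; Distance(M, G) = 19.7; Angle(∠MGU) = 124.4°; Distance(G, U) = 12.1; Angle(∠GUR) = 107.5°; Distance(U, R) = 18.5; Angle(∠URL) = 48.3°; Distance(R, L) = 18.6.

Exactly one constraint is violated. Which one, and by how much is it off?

Distance(R, L) = 18.6 — off by 4.10.

A = (0.00, 0.00) ✓; AF at -149.0° ✓; |AF| = 28.90 ✓; ∠AFM = 69.90° ✓; |FM| = 26.20 ✓; ∠FMG = 138.1° ✓; |MG| = 19.70 ✓; ∠MGU = 124.4° ✓; |GU| = 12.10 ✓; ∠GUR = 107.5° ✓; |UR| = 18.50 ✓; ∠URL = 48.30° ✓; |RL| = 22.70 ✗.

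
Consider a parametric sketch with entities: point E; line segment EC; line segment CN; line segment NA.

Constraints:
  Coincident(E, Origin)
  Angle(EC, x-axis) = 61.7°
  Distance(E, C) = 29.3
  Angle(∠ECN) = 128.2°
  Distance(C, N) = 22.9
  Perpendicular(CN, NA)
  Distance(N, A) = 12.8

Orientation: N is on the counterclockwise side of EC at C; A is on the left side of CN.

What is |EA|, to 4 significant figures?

42.27

E is at the origin; EC runs at 61.7° with length 29.3, so C = 29.3·(cos 61.7°, sin 61.7°) = (13.89, 25.80). ∠ECN = 128.2°, so CN runs at 61.7° + (180° − 128.2°) = 113.5° from the x-axis; with |CN| = 22.9, N = C + 22.9·(cos 113.5°, sin 113.5°) = (4.759, 46.80). CN is perpendicular to NA; with |NA| = 12.8 on the left of CN, A = N + 12.8·(-0.9171, -0.3987) = (-6.979, 41.69). Then |EA| = |A − E| = 42.27.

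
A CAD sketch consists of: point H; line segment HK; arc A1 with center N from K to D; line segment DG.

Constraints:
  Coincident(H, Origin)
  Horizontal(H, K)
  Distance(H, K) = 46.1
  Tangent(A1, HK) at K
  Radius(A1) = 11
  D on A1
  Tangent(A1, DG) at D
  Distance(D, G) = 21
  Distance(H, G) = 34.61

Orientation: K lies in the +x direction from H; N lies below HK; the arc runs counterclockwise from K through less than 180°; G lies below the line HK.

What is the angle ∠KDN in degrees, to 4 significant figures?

60.78°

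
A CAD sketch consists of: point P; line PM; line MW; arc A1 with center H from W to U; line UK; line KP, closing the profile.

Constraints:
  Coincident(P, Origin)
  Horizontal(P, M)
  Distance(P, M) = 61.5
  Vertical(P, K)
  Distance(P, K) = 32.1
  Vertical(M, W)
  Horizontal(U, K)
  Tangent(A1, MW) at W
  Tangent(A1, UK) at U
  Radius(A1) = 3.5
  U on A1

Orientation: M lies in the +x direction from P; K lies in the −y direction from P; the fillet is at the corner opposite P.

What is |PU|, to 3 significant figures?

66.3

P is at the origin; PM is horizontal with |PM| = 61.5 and M on the +x side, so M = (61.5, 0.00). PK is vertical with |PK| = 32.1 and K on the −y side, so K = (0.00, -32.1). The virtual corner opposite P is at (61.5, -32.1). Since A1 is tangent to MW there, HW ⟂ MW and tangency of A1 to UK means the radius HU is perpendicular to UK, with radius 3.5, so the center H sits 3.5 in from both sides at H = (58.0, -28.6). That places the tangent points at W = (61.5, -28.6) on MW and U = (58.0, -32.1) on UK. Then |PU| = |U − P| = 66.3.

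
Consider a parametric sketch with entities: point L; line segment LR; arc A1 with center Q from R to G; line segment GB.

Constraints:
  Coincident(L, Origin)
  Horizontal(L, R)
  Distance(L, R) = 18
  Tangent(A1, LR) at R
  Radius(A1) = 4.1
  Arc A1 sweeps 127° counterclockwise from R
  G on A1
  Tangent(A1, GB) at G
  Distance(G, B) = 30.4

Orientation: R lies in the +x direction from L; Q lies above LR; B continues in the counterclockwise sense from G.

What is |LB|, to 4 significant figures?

30.99

L is at the origin; LR is horizontal with |LR| = 18.0 and R on the +x side, so R = (18.00, 0.000). Tangency of A1 to LR means the radius QR is perpendicular to LR, so Q = R + (0, 4.1) = (18.00, 4.100). On A1, R sits at bearing -90° from Q; a 127° counterclockwise sweep puts G at bearing 37°, so G = Q + 4.1·(cos 37°, sin 37°) = (21.27, 6.567). The tangent condition forces QG to be normal to GB, so GB runs along (−sin 37°, cos 37°); with |GB| = 30.4, B = (2.979, 30.85). Then |LB| = |B − L| = 30.99.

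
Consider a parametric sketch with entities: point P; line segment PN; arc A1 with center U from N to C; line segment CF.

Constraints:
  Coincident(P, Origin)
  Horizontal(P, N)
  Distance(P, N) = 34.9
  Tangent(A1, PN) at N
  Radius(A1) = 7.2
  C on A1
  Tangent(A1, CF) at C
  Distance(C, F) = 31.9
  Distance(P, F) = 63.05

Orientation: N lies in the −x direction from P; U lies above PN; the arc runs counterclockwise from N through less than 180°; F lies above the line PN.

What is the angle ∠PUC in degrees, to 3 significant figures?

57.3°

P is at the origin; PN is horizontal with |PN| = 34.9 and N on the −x side, so N = (-34.9, 0.00). Tangency of A1 to PN means the radius UN is perpendicular to PN, so U = N + (0, 7.2) = (-34.9, 7.20). Since UC ⟂ CF (tangency), |UF| = √(7.2² + 31.9²) = 32.7 regardless of where C sits on A1. So F lies on both circle(P, 63.05) and circle(U, 32.7); the above-PN intersection is F = (-52.7, 34.6). C is the foot of the tangent from F: C = (-29.9, 12.3).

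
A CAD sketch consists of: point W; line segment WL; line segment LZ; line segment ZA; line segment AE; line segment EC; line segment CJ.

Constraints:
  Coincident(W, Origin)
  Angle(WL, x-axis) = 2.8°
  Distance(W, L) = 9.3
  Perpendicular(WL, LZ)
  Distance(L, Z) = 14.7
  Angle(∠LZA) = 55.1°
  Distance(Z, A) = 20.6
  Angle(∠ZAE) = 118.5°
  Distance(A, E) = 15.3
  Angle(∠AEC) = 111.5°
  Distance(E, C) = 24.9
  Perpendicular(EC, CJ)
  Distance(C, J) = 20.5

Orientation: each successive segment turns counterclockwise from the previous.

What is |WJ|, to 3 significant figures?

23.5

W is at the origin; WL runs at 2.8° with length 9.3, so L = (9.29, 0.454). WL ⟂ LZ, so LZ runs at 92.8°; with |LZ| = 14.7, Z = (8.57, 15.1). ∠LZA = 55.1° gives ZA at -142° from the x-axis; with |ZA| = 20.6, A = (-7.73, 2.54). ∠ZAE = 118.5° gives AE at -80.8° from the x-axis; with |AE| = 15.3, E = (-5.28, -12.6). ∠AEC = 111.5° gives EC at -12.3° from the x-axis; with |EC| = 24.9, C = (19.0, -17.9). The perpendicularity gives CJ at right angles to EC, so CJ runs at 77.7°; with |CJ| = 20.5, J = (23.4, 2.16). Then |WJ| = |J − W| = 23.5.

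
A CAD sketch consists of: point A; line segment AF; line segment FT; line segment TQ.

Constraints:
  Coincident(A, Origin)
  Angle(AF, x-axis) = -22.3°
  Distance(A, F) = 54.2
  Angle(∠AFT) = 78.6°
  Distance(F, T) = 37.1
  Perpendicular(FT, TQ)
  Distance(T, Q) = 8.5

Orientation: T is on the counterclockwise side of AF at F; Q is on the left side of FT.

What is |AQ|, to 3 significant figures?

51.8

A is at the origin; AF runs at -22.3° with length 54.2, so F = 54.2·(cos -22.3°, sin -22.3°) = (50.1, -20.6). ∠AFT = 78.6°, so FT runs at -22.3° + (180° − 78.6°) = 79.1° from the x-axis; with |FT| = 37.1, T = F + 37.1·(cos 79.1°, sin 79.1°) = (57.2, 15.9). FT ⟂ TQ; with |TQ| = 8.5 on the left of FT, Q = T + 8.5·(-0.982, 0.189) = (48.8, 17.5). Then |AQ| = |Q − A| = 51.8.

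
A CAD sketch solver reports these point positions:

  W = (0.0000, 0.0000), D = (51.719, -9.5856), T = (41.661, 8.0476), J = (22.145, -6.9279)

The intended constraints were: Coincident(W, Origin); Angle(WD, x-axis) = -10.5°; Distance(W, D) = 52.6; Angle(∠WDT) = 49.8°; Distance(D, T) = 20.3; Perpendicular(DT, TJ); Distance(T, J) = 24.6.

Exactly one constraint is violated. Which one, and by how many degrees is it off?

Perpendicular(DT, TJ) — off by 7.80°.

W = (0.00, 0.00) ✓; WD at -10.50° ✓; |WD| = 52.60 ✓; ∠WDT = 49.80° ✓; |DT| = 20.30 ✓; ∠(DT, TJ) = 97.80° ✗; |TJ| = 24.60 ✓.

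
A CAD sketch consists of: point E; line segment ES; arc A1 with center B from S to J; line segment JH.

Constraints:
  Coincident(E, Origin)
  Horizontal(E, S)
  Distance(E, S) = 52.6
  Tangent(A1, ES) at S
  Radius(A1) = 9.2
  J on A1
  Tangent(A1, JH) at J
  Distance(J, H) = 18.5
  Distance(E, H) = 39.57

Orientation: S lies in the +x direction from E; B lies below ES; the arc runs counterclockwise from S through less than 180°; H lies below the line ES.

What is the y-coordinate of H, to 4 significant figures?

-19.27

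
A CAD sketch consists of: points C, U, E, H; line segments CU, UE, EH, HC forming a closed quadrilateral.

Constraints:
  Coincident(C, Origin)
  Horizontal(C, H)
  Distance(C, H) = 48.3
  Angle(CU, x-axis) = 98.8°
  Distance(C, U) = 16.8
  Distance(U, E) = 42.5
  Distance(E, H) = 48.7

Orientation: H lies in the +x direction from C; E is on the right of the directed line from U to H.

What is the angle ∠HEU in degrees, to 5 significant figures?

71.485°

C is at the origin; CH is horizontal with |CH| = 48.3 and H in +x, so H = (48.3, 0). CU runs at 98.8° with |CU| = 16.8, so U = (-2.5702, 16.602). E is determined by |UE| = 42.5 and |EH| = 48.7 together: it lies at the intersection of circle(U, 42.5) and circle(H, 48.7). With |UH| = 53.511, the foot of the radical line on UH is 21.472 from U and the perpendicular offset is √(42.5² − 21.472²) = 36.677. Taking the right-of-UH solution: E = (6.4628, -24.927).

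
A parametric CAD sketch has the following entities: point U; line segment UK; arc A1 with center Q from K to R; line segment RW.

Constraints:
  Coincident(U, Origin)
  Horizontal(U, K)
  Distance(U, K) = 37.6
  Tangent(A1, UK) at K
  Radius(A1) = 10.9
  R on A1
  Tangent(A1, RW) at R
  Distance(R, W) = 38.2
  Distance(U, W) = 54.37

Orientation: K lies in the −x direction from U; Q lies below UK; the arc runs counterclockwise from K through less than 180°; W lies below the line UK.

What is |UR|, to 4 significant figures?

49.59

Checks: |QK| = 10.90 ✓; |QR| = 10.90 ✓; ∠(QR, RW) = 90.00° ✓; |RW| = 38.20 ✓; |UW| = 54.37 ✓.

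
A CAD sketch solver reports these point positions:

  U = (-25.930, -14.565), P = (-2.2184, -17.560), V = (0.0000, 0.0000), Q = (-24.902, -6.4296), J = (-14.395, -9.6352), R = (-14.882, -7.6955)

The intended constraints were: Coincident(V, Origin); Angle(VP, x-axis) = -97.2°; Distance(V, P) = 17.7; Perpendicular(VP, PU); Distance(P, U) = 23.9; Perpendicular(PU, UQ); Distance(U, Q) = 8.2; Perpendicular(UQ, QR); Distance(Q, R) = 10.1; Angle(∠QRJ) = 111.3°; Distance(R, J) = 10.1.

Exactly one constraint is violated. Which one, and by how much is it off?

Distance(R, J) = 10.1 — off by 8.10.

V = (0.00, 0.00) ✓; VP at -97.20° ✓; |VP| = 17.70 ✓; ∠(VP, PU) = 90.00° ✓; |PU| = 23.90 ✓; ∠(PU, UQ) = 90.00° ✓; |UQ| = 8.200 ✓; ∠(UQ, QR) = 90.00° ✓; |QR| = 10.10 ✓; ∠QRJ = 111.3° ✓; |RJ| = 2.000 ✗.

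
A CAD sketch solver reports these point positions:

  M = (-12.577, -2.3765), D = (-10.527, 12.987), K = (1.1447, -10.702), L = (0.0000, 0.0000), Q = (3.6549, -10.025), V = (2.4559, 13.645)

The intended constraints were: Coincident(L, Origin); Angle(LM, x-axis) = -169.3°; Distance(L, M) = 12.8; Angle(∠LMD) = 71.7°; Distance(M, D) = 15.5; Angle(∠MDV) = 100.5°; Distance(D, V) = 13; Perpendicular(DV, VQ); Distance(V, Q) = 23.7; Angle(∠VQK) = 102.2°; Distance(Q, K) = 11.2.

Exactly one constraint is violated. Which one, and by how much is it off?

Distance(Q, K) = 11.2 — off by 8.60.

L = (0.00, 0.00) ✓; LM at -169.3° ✓; |LM| = 12.80 ✓; ∠LMD = 71.70° ✓; |MD| = 15.50 ✓; ∠MDV = 100.5° ✓; |DV| = 13.00 ✓; ∠(DV, VQ) = 90.00° ✓; |VQ| = 23.70 ✓; ∠VQK = 102.2° ✓; |QK| = 2.600 ✗.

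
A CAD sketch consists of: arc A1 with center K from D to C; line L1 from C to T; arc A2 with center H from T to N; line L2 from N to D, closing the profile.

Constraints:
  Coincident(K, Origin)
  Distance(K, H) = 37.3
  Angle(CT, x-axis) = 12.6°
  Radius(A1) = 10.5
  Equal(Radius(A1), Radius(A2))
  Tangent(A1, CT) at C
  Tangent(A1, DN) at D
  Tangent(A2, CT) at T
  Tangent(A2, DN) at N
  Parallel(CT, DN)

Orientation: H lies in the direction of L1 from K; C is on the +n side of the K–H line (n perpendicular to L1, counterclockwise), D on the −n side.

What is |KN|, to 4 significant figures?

38.75

Tangency of A1 to both parallel lines with radius 10.5 puts C and D at K ± 10.5·n: C = (-2.291, 10.25), D = (2.291, -10.25). Equal radii place T and N the same way about H: T = H + 10.5·n = (34.11, 18.38), N = H − 10.5·n = (38.69, -2.110). Then |KN| = |N − K| = 38.75.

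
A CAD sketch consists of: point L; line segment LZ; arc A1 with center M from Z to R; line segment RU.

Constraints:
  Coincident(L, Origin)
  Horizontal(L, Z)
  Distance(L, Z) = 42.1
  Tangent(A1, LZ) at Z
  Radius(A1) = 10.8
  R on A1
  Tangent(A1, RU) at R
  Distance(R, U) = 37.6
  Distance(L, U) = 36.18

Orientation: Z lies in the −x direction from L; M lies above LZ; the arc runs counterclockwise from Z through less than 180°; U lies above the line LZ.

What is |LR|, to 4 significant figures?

33.72

Checks: |MZ| = 10.80 ✓; |MR| = 10.80 ✓; ∠(MR, RU) = 90.00° ✓; |RU| = 37.60 ✓; |LU| = 36.18 ✓.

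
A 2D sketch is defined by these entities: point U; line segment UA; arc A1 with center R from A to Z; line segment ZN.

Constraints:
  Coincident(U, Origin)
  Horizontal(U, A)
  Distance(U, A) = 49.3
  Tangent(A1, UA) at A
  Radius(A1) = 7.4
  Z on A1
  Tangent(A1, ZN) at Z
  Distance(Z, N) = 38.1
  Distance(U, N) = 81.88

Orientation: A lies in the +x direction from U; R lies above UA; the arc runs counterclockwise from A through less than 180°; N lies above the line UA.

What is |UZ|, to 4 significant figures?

56.17

Checks: |RZ| = 7.400 ✓; ∠(RZ, ZN) = 90.00° ✓; |ZN| = 38.10 ✓; |UN| = 81.88 ✓.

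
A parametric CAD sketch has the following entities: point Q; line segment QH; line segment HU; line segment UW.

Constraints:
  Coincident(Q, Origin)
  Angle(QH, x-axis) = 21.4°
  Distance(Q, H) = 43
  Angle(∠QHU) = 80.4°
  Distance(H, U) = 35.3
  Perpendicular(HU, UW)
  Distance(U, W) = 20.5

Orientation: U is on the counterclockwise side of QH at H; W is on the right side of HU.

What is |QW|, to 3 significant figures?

68.9

Q is at the origin; QH runs at 21.4° with length 43.0, so H = 43.0·(cos 21.4°, sin 21.4°) = (40.0, 15.7). ∠QHU = 80.4°, so HU runs at 21.4° + (180° − 80.4°) = 121° from the x-axis; with |HU| = 35.3, U = H + 35.3·(cos 121°, sin 121°) = (21.9, 45.9). The perpendicularity gives UW at right angles to HU; with |UW| = 20.5 on the right of HU, W = U + 20.5·(0.857, 0.515) = (39.4, 56.5). Then |QW| = |W − Q| = 68.9.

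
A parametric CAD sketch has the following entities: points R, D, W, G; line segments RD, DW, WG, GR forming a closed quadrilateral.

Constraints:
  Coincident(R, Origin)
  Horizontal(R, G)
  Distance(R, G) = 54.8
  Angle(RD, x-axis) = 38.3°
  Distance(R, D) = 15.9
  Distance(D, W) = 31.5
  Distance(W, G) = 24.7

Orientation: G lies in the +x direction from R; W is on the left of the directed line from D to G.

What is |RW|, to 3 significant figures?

46.9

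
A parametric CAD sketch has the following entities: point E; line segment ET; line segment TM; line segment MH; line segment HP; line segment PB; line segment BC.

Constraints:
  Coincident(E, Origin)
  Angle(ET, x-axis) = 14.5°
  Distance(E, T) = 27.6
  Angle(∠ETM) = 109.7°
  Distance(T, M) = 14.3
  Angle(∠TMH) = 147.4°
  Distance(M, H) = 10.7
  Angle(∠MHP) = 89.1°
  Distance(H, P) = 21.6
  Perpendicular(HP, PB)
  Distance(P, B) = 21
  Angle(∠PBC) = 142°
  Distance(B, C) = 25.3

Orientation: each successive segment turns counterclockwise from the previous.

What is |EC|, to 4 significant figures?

38.10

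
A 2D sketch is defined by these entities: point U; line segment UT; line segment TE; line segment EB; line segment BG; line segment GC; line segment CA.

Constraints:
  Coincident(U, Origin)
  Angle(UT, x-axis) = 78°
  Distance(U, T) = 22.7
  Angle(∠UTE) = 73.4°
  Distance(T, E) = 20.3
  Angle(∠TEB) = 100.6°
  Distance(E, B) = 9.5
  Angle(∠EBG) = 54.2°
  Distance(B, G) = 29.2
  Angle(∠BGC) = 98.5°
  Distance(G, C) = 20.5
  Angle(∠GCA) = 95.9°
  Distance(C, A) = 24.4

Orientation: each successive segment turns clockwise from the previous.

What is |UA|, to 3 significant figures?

44.2

U is at the origin; UT runs at 78.0° with length 22.7, so T = (4.72, 22.2). ∠UTE = 73.4° gives TE at -28.6° from the x-axis; with |TE| = 20.3, E = (22.5, 12.5). ∠TEB = 100.6° gives EB at -108° from the x-axis; with |EB| = 9.5, B = (19.6, 3.45). ∠EBG = 54.2° gives BG at 126° from the x-axis; with |BG| = 29.2, G = (2.36, 27.0). ∠BGC = 98.5° gives GC at 44.7° from the x-axis; with |GC| = 20.5, C = (16.9, 41.4). ∠GCA = 95.9° gives CA at -39.4° from the x-axis; with |CA| = 24.4, A = (35.8, 25.9). Then |UA| = |A − U| = 44.2.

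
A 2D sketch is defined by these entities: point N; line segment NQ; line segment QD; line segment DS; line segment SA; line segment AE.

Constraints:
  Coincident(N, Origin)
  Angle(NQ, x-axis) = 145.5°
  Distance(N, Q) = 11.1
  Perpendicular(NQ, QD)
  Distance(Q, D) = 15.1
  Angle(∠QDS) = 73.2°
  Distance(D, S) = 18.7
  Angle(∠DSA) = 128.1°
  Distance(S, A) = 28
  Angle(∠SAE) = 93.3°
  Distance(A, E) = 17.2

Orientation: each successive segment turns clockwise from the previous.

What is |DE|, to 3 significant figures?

40.6

N is at the origin; NQ runs at 145.5° with length 11.1, so Q = (-9.15, 6.29). The perpendicularity gives QD at right angles to NQ, so QD runs at 55.5°; with |QD| = 15.1, D = (-0.595, 18.7). ∠QDS = 73.2° gives DS at -51.3° from the x-axis; with |DS| = 18.7, S = (11.1, 4.14). ∠DSA = 128.1° gives SA at -103° from the x-axis; with |SA| = 28.0, A = (4.70, -23.1). ∠SAE = 93.3° gives AE at 170° from the x-axis; with |AE| = 17.2, E = (-12.2, -20.2). Then |DE| = |E − D| = 40.6.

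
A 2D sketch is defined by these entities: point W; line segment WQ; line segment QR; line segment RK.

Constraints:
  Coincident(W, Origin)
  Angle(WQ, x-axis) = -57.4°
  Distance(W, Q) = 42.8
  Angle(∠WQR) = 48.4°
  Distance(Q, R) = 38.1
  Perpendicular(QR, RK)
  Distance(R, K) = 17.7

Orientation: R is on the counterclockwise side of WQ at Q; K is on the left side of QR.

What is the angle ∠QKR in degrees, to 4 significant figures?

65.08°

W is at the origin; WQ runs at -57.4° with length 42.8, so Q = 42.8·(cos -57.4°, sin -57.4°) = (23.06, -36.06). ∠WQR = 48.4°, so QR runs at -57.4° + (180° − 48.4°) = 74.20° from the x-axis; with |QR| = 38.1, R = Q + 38.1·(cos 74.20°, sin 74.20°) = (33.43, 0.6035). QR is perpendicular to RK; with |RK| = 17.7 on the left of QR, K = R + 17.7·(-0.9622, 0.2723) = (16.40, 5.423). Then cos ∠QKR = KQ·KR / (|KQ||KR|), giving 65.08°.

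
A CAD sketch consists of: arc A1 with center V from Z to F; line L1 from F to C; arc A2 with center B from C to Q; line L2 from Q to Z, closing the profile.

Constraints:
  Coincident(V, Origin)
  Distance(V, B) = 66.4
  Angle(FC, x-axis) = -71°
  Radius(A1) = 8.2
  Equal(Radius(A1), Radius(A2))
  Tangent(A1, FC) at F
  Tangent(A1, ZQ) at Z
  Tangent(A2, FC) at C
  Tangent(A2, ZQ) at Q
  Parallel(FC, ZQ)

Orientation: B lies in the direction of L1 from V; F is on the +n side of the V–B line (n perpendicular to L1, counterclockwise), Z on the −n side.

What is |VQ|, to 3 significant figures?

66.9

Tangency of A1 to both parallel lines with radius 8.2 puts F and Z at V ± 8.2·n: F = (7.75, 2.67), Z = (-7.75, -2.67). Equal radii place C and Q the same way about B: C = B + 8.2·n = (29.4, -60.1), Q = B − 8.2·n = (13.9, -65.5). Then |VQ| = |Q − V| = 66.9.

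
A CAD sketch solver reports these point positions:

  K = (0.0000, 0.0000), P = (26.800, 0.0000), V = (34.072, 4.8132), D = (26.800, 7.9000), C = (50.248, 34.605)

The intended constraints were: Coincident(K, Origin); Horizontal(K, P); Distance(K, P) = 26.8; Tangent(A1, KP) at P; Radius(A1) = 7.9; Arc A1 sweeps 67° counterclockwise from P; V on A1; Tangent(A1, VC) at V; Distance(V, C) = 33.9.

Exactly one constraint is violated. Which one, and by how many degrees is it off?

Tangent(A1, VC) at V — off by 5.50°.

K = (0.00, 0.00) ✓; K.y = 0.00, P.y = 0.00 ✓; |KP| = 26.80 ✓; ∠(DP, PK) = 90.00° ✓; |DP| = 7.900 ✓; bearing(D→V) − bearing(D→P) = 67.00° ✓; |DV| = 7.900 ✓; ∠(DV, VC) = 95.50° ✗; |VC| = 33.90 ✓.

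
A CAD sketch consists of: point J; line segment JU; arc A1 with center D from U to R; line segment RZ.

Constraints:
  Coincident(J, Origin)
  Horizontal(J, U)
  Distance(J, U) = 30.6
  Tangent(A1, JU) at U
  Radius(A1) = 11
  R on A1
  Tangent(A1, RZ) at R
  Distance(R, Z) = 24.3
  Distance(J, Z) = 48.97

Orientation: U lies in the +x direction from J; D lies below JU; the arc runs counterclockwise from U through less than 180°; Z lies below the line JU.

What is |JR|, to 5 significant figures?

26.039

Checks: |DU| = 11.00 ✓; |DR| = 11.00 ✓; ∠(DR, RZ) = 90.00° ✓; |RZ| = 24.30 ✓; |JZ| = 48.97 ✓.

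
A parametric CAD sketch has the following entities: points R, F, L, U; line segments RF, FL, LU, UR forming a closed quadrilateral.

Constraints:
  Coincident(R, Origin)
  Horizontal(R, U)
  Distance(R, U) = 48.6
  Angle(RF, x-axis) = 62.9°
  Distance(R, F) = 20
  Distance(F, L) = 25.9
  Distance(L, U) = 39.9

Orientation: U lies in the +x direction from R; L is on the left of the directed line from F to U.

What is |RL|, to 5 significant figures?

45.043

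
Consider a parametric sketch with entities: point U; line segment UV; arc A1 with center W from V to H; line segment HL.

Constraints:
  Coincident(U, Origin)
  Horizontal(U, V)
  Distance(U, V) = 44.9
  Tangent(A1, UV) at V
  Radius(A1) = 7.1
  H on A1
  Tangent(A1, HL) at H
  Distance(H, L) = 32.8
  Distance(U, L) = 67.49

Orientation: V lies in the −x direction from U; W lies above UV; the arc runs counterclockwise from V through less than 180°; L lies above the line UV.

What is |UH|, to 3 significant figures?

40.2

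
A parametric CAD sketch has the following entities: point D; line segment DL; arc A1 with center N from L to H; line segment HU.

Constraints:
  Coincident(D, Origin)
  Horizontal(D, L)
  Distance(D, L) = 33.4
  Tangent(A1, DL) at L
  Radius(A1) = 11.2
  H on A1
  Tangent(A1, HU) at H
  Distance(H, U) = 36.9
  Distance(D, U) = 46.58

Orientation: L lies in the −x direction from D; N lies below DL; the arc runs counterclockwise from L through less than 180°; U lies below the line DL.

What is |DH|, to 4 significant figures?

45.37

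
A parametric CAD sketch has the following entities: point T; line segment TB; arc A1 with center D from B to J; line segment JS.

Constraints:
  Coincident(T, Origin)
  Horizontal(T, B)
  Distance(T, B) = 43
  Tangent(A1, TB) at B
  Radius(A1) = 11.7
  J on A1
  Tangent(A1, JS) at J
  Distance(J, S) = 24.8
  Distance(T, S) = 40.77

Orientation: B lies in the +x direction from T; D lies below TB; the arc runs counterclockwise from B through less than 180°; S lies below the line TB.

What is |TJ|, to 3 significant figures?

32.9

Checks: |DJ| = 11.70 ✓; ∠(DJ, JS) = 90.00° ✓; |JS| = 24.80 ✓; |TS| = 40.77 ✓.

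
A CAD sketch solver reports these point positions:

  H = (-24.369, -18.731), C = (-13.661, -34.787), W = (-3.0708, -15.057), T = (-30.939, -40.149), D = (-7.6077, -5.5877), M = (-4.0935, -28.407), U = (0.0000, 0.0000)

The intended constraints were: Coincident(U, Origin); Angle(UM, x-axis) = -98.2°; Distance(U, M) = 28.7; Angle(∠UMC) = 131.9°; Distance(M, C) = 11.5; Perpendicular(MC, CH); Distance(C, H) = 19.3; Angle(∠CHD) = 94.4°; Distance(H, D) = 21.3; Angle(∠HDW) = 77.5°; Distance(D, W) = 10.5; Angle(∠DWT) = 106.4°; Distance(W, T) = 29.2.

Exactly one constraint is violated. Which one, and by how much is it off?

Distance(W, T) = 29.2 — off by 8.30.

U = (0.00, 0.00) ✓; UM at -98.20° ✓; |UM| = 28.70 ✓; ∠UMC = 131.9° ✓; |MC| = 11.50 ✓; ∠(MC, CH) = 90.00° ✓; |CH| = 19.30 ✓; ∠CHD = 94.40° ✓; |HD| = 21.30 ✓; ∠HDW = 77.50° ✓; |DW| = 10.50 ✓; ∠DWT = 106.4° ✓; |WT| = 37.50 ✗.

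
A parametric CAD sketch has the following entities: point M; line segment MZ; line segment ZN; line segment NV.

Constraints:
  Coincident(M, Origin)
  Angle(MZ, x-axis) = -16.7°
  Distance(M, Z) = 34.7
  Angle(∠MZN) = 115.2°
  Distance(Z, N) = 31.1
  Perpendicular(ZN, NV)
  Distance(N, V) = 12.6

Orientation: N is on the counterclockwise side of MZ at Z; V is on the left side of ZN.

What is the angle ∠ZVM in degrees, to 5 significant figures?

44.337°

M is at the origin; MZ runs at -16.7° with length 34.7, so Z = 34.7·(cos -16.7°, sin -16.7°) = (33.236, -9.9714). ∠MZN = 115.2°, so ZN runs at -16.7° + (180° − 115.2°) = 48.100° from the x-axis; with |ZN| = 31.1, N = Z + 31.1·(cos 48.100°, sin 48.100°) = (54.006, 13.177). The perpendicularity gives NV at right angles to ZN; with |NV| = 12.6 on the left of ZN, V = N + 12.6·(-0.74431, 0.66783) = (44.628, 21.591). Then cos ∠ZVM = VZ·VM / (|VZ||VM|), giving 44.337°.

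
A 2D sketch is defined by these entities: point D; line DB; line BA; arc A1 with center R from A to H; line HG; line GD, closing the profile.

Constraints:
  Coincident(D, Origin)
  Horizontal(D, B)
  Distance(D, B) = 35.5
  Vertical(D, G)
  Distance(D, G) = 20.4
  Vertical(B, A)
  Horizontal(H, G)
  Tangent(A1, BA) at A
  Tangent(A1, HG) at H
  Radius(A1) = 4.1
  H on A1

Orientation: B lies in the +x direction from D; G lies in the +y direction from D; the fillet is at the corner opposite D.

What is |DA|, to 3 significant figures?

39.1

The virtual corner opposite D is at (35.5, 20.4). A1 meets BA tangentially, so RA is at right angles to BA and since A1 is tangent to HG there, RH ⟂ HG, with radius 4.1, so the center R sits 4.1 in from both sides at R = (31.4, 16.3). That places the tangent points at A = (35.5, 16.3) on BA and H = (31.4, 20.4) on HG. Then |DA| = |A − D| = 39.1.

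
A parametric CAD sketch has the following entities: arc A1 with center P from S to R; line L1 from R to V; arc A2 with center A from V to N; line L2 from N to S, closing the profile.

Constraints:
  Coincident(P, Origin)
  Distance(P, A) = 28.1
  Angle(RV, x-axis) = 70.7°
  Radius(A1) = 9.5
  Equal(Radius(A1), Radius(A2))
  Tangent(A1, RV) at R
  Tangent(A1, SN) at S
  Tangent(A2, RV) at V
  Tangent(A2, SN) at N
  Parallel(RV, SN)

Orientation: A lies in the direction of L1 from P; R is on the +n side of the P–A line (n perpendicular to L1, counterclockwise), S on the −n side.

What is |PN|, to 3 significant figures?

29.7

The slot axis is L1's direction at 70.7°, so u = (cos 70.7°, sin 70.7°) = (0.331, 0.944) and n = (−sin 70.7°, cos 70.7°) = (-0.944, 0.331). P is at the origin and A lies 28.1 along u from P, so A = 28.1·u = (9.29, 26.5). Tangency of A1 to both parallel lines with radius 9.5 puts R and S at P ± 9.5·n: R = (-8.97, 3.14), S = (8.97, -3.14). Equal radii place V and N the same way about A: V = A + 9.5·n = (0.321, 29.7), N = A − 9.5·n = (18.3, 23.4). Then |PN| = |N − P| = 29.7.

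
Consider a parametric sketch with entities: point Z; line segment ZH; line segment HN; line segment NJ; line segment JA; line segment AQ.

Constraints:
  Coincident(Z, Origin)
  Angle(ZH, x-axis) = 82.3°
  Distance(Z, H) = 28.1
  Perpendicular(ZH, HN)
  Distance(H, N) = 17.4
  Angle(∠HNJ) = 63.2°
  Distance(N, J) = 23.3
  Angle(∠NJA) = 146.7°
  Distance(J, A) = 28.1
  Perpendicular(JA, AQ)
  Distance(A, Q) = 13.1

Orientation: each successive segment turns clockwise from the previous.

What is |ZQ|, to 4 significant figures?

24.44

Z is at the origin; ZH runs at 82.3° with length 28.1, so H = (3.765, 27.85). The perpendicularity gives HN at right angles to ZH, so HN runs at -7.700°; with |HN| = 17.4, N = (21.01, 25.52). ∠HNJ = 63.2° gives NJ at -124.5° from the x-axis; with |NJ| = 23.3, J = (7.811, 6.313). ∠NJA = 146.7° gives JA at -157.8° from the x-axis; with |JA| = 28.1, A = (-18.21, -4.304). JA ⟂ AQ, so AQ runs at 112.2°; with |AQ| = 13.1, Q = (-23.16, 7.825). Then |ZQ| = |Q − Z| = 24.44.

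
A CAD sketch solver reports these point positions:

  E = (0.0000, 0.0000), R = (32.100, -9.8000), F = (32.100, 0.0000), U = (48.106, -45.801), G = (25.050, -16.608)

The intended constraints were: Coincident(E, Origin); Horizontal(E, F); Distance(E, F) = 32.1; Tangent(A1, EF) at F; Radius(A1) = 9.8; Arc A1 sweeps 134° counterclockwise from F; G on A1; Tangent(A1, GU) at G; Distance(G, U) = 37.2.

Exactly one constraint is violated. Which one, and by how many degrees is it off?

Tangent(A1, GU) at G — off by 5.70°.

E = (0.00, 0.00) ✓; E.y = 0.00, F.y = 0.00 ✓; |EF| = 32.10 ✓; ∠(RF, FE) = 90.00° ✓; |RF| = 9.800 ✓; bearing(R→G) − bearing(R→F) = 134.0° ✓; |RG| = 9.801 ✓; ∠(RG, GU) = 95.70° ✗; |GU| = 37.20 ✓.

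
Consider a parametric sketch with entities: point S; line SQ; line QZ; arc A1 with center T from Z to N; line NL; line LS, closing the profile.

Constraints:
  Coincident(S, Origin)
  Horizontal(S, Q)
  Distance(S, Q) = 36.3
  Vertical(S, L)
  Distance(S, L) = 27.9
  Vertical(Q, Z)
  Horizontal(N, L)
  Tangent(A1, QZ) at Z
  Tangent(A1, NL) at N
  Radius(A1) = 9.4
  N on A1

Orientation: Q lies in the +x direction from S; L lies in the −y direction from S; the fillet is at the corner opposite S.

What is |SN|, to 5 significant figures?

38.756

S is at the origin; SQ is horizontal with |SQ| = 36.3 and Q on the +x side, so Q = (36.300, 0.0000). SL is vertical with |SL| = 27.9 and L on the −y side, so L = (0.0000, -27.900). The virtual corner opposite S is at (36.300, -27.900). Since A1 is tangent to QZ there, TZ ⟂ QZ and A1 meets NL tangentially, so TN is at right angles to NL, with radius 9.4, so the center T sits 9.4 in from both sides at T = (26.900, -18.500). That places the tangent points at Z = (36.300, -18.500) on QZ and N = (26.900, -27.900) on NL. Then |SN| = |N − S| = 38.756.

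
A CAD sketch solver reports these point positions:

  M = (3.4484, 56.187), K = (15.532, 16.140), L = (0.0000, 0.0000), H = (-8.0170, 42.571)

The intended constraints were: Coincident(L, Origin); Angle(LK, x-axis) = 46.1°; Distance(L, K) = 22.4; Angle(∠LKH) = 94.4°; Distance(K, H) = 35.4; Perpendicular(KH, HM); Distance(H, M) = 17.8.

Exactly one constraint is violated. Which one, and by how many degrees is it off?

Perpendicular(KH, HM) — off by 8.20°.

L = (0.00, 0.00) ✓; LK at 46.10° ✓; |LK| = 22.40 ✓; ∠LKH = 94.40° ✓; |KH| = 35.40 ✓; ∠(KH, HM) = 81.80° ✗; |HM| = 17.80 ✓.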